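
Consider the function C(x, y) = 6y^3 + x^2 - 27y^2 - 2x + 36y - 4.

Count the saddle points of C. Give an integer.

1

C separates as a function of x plus a function of y, so ∇C=0 decouples.
∂C/∂x = 2(x - 1) = 0 at x ∈ {1}; ∂C/∂y = 18(y - 2)(y - 1) = 0 at y ∈ {1, 2}.
The Hessian is diagonal: diag(C_xx, C_yy). Second derivatives: C_xx(1)=2; C_yy(1)=-18, C_yy(2)=18.
Saddle points occur where the two diagonal entries have opposite signs: (1, 1). Count: 1.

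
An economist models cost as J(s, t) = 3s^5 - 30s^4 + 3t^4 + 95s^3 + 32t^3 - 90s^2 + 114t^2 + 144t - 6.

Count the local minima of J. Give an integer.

4

J separates as a function of s plus a function of t, so ∇J=0 decouples.
∂J/∂s = 15s(s - 4)(s - 3)(s - 1) = 0 at s ∈ {0, 1, 3, 4}; ∂J/∂t = 12(t + 1)(t + 3)(t + 4) = 0 at t ∈ {-4, -3, -1}.
The Hessian is diagonal: diag(J_ss, J_tt). Second derivatives: J_ss(0)=-180, J_ss(1)=90, J_ss(3)=-90, J_ss(4)=180; J_tt(-4)=36, J_tt(-3)=-24, J_tt(-1)=72.
Local minima occur where both diagonal entries positive: (1, -4), (1, -1), (4, -4), (4, -1). Count: 4.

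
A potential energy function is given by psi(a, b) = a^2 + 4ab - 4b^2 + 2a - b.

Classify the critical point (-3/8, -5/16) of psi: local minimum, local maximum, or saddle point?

The Hessian of psi is constant: H = [[2, 4], [4, -8]].
det(H) = 2·(-8) − 4² = -32.
Since det(H) < 0, H is indefinite and the critical point is a saddle point.

saddle point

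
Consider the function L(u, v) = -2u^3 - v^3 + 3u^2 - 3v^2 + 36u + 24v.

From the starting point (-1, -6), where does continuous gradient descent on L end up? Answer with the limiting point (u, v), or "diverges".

L is separable, so gradient descent decouples: u follows -∂L/∂u, v follows -∂L/∂v.
∂L/∂u = -6(u - 3)(u + 2); at u=-1 this is 24, so u decreases.
∂L/∂v = -3(v - 2)(v + 4); at v=-6 this is -48, so v increases.
u converges to its nearest critical value -2 (a local min of the u-part); v converges to -4. The iterate converges to (-2, -4).

(-2, -4)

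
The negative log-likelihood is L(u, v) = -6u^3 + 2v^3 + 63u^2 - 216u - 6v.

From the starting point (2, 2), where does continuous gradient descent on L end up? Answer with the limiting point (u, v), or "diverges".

L is separable, so gradient descent decouples: u follows -∂L/∂u, v follows -∂L/∂v.
∂L/∂u = -18(u - 4)(u - 3); at u=2 this is -36, so u increases.
∂L/∂v = 6(v - 1)(v + 1); at v=2 this is 18, so v decreases.
u converges to its nearest critical value 3 (a local min of the u-part); v converges to 1. The iterate converges to (3, 1).

(3, 1)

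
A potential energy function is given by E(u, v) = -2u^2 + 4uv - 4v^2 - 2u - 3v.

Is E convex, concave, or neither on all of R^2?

concave

E is quadratic, so its Hessian is the constant matrix H = [[-4, 4], [4, -8]].
det(H) = 16, tr(H) = -12.
det(H) > 0 and tr(H) < 0, so H is negative definite everywhere: concave.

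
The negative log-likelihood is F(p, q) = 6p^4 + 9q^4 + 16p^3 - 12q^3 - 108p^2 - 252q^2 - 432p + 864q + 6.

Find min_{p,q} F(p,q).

-5760

F(p,q) separates as A(p) + B(q) + 6, so its minimum is min A + min B + 6.
A'(p) = 24(p - 3)(p + 2)(p + 3) vanishes at p ∈ {-3, -2, 3}; B'(q) = 36(q - 3)(q - 2)(q + 4) vanishes at q ∈ {-4, 2, 3}.
Local minima of A (where A''>0): A(-3)=378, A(3)=-1350. Local minima of B: B(-4)=-4416, B(3)=729.
So the global minimum of F is A(3) + B(-4) + 6 = -1350 − 4416 + 6 = -5760, attained at (3, -4).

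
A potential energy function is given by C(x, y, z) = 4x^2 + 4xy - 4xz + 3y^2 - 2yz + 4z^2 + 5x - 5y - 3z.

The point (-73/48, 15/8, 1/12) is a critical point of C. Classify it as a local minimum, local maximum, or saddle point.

The Hessian is constant: H = [[8, 4, -4], [4, 6, -2], [-4, -2, 8]].
Leading principal minors: Δ₁ = 8, Δ₂ = 32, Δ₃ = 192.
All leading minors are positive, so H is positive definite: a local minimum.

local minimum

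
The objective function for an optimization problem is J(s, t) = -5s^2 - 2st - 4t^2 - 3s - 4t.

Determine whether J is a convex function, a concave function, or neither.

J is quadratic, so its Hessian is the constant matrix H = [[-10, -2], [-2, -8]].
det(H) = 76, tr(H) = -18.
det(H) > 0 and tr(H) < 0, so H is negative definite everywhere: concave.

concave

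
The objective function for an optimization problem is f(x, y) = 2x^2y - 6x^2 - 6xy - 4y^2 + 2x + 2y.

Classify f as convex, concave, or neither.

The term 2x^2y is cubic, so the Hessian is not constant.
∂²f/∂x² = 4y - 12, which takes both signs as y varies (negative for sufficiently negative y). A diagonal entry of the Hessian changing sign means the Hessian is neither positive- nor negative-semidefinite on all of R^2.

neither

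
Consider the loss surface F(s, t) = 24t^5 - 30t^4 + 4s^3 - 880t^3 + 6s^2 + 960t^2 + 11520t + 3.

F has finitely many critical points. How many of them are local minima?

2

F separates as a function of s plus a function of t, so ∇F=0 decouples.
∂F/∂s = 12s(s + 1) = 0 at s ∈ {-1, 0}; ∂F/∂t = 120(t - 4)(t - 3)(t + 2)(t + 4) = 0 at t ∈ {-4, -2, 3, 4}.
The Hessian is diagonal: diag(F_ss, F_tt). Second derivatives: F_ss(-1)=-12, F_ss(0)=12; F_tt(-4)=-13440, F_tt(-2)=7200, F_tt(3)=-4200, F_tt(4)=5760.
Local minima occur where both diagonal entries positive: (0, -2), (0, 4). Count: 2.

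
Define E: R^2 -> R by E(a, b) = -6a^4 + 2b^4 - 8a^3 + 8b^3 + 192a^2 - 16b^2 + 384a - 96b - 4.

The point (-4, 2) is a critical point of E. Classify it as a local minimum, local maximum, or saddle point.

The mixed partial ∂²E/∂a∂b is 0, so the Hessian at any point is diag(E_aa, E_bb) = diag(24(-3a^2 - 2a + 16), 8(3b^2 + 6b - 4)).
At (-4, 2): H = diag(-576, 160).
The eigenvalues have opposite signs, so H is indefinite: a saddle point.

saddle point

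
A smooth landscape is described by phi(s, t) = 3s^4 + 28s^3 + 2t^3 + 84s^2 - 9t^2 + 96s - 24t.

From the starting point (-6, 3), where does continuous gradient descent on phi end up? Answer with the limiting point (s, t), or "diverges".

phi is separable, so gradient descent decouples: s follows -∂phi/∂s, t follows -∂phi/∂t.
∂phi/∂s = 12(s + 1)(s + 2)(s + 4); at s=-6 this is -480, so s increases.
∂phi/∂t = 6(t - 4)(t + 1); at t=3 this is -24, so t increases.
s converges to its nearest critical value -4 (a local min of the s-part); t converges to 4. The iterate converges to (-4, 4).

(-4, 4)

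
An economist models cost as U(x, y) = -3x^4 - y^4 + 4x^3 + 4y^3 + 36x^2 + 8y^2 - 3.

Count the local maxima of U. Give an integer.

U separates as a function of x plus a function of y, so ∇U=0 decouples.
∂U/∂x = -12x(x - 3)(x + 2) = 0 at x ∈ {-2, 0, 3}; ∂U/∂y = -4y(y - 4)(y + 1) = 0 at y ∈ {-1, 0, 4}.
The Hessian is diagonal: diag(U_xx, U_yy). Second derivatives: U_xx(-2)=-120, U_xx(0)=72, U_xx(3)=-180; U_yy(-1)=-20, U_yy(0)=16, U_yy(4)=-80.
Local maxima occur where both diagonal entries negative: (-2, -1), (-2, 4), (3, -1), (3, 4). Count: 4.

4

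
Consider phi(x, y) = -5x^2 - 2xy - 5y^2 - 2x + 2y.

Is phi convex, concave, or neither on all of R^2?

phi is quadratic, so its Hessian is the constant matrix H = [[-10, -2], [-2, -10]].
det(H) = 96, tr(H) = -20.
det(H) > 0 and tr(H) < 0, so H is negative definite everywhere: concave.

concave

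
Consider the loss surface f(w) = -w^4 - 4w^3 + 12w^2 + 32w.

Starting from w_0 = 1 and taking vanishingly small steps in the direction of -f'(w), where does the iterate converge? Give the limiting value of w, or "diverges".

f'(w) = -4(w - 2)(w + 1)(w + 4), so f'(1) = 40.
Gradient descent moves in the -f' direction, i.e. w is decreasing.
The nearest critical point in that direction is w = -1, where f'' = 36 > 0 (a local minimum). The iterate converges there.

-1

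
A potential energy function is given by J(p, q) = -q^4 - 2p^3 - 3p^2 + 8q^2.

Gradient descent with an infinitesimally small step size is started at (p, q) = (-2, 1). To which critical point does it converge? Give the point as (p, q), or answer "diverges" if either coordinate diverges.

J is separable, so gradient descent decouples: p follows -∂J/∂p, q follows -∂J/∂q.
∂J/∂p = -6p(p + 1); at p=-2 this is -12, so p increases.
∂J/∂q = -4q(q - 2)(q + 2); at q=1 this is 12, so q decreases.
p converges to its nearest critical value -1 (a local min of the p-part); q converges to 0. The iterate converges to (-1, 0).

(-1, 0)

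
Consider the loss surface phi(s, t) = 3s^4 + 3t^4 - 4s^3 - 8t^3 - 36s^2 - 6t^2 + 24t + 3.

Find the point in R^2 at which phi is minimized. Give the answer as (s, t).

phi(s,t) separates as P(s) + Q(t) + 3, so its minimum is min P + min Q + 3.
P'(s) = 12s(s - 3)(s + 2) vanishes at s ∈ {-2, 0, 3}; Q'(t) = 12(t - 2)(t - 1)(t + 1) vanishes at t ∈ {-1, 1, 2}.
Local minima of P (where P''>0): P(-2)=-64, P(3)=-189. Local minima of Q: Q(-1)=-19, Q(2)=8.
So the global minimum of phi is P(3) + Q(-1) + 3 = -189 − 19 + 3 = -205, attained at (3, -1).

(3, -1)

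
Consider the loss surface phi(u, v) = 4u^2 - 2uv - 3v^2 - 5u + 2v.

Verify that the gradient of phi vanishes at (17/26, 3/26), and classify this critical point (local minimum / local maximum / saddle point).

∇phi = (8u - 2v - 5, -2u - 6v + 2); substituting (17/26, 3/26) gives ∇phi = (0, 0), so (17/26, 3/26) is indeed a critical point.
The Hessian of phi is constant: H = [[8, -2], [-2, -6]].
det(H) = 8·(-6) − (-2)² = -52.
Since det(H) < 0, H is indefinite and the critical point is a saddle point.

saddle point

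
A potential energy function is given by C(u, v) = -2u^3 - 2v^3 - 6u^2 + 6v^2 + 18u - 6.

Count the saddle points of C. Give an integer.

2

C separates as a function of u plus a function of v, so ∇C=0 decouples.
∂C/∂u = -6(u - 1)(u + 3) = 0 at u ∈ {-3, 1}; ∂C/∂v = -6v(v - 2) = 0 at v ∈ {0, 2}.
The Hessian is diagonal: diag(C_uu, C_vv). Second derivatives: C_uu(-3)=24, C_uu(1)=-24; C_vv(0)=12, C_vv(2)=-12.
Saddle points occur where the two diagonal entries have opposite signs: (-3, 2), (1, 0). Count: 2.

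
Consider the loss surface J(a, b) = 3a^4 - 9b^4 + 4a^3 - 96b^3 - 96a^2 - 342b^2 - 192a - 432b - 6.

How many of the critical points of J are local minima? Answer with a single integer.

J separates as a function of a plus a function of b, so ∇J=0 decouples.
∂J/∂a = 12(a - 4)(a + 1)(a + 4) = 0 at a ∈ {-4, -1, 4}; ∂J/∂b = -36(b + 1)(b + 3)(b + 4) = 0 at b ∈ {-4, -3, -1}.
The Hessian is diagonal: diag(J_aa, J_bb). Second derivatives: J_aa(-4)=288, J_aa(-1)=-180, J_aa(4)=480; J_bb(-4)=-108, J_bb(-3)=72, J_bb(-1)=-216.
Local minima occur where both diagonal entries positive: (-4, -3), (4, -3). Count: 2.

2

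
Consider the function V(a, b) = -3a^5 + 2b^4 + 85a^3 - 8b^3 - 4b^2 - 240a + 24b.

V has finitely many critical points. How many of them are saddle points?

6

V separates as a function of a plus a function of b, so ∇V=0 decouples.
∂V/∂a = -15(a - 4)(a - 1)(a + 1)(a + 4) = 0 at a ∈ {-4, -1, 1, 4}; ∂V/∂b = 8(b - 3)(b - 1)(b + 1) = 0 at b ∈ {-1, 1, 3}.
The Hessian is diagonal: diag(V_aa, V_bb). Second derivatives: V_aa(-4)=1800, V_aa(-1)=-450, V_aa(1)=450, V_aa(4)=-1800; V_bb(-1)=64, V_bb(1)=-32, V_bb(3)=64.
Saddle points occur where the two diagonal entries have opposite signs: (-4, 1), (-1, -1), (-1, 3), (1, 1), (4, -1), (4, 3). Count: 6.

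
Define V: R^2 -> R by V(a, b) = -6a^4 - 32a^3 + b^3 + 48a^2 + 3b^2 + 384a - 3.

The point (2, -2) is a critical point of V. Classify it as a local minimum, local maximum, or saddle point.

local maximum

The mixed partial ∂²V/∂a∂b is 0, so the Hessian at any point is diag(V_aa, V_bb) = diag(24(-3a^2 - 8a + 4), 6(b + 1)).
At (2, -2): H = diag(-576, -6).
Both eigenvalues are negative, so H is negative definite: a local maximum.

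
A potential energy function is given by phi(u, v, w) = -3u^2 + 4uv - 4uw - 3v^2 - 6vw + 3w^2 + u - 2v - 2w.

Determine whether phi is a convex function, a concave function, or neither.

phi is quadratic, so its Hessian is the constant matrix H = [[-6, 4, -4], [4, -6, -6], [-4, -6, 6]].
Leading principal minors: -6, 20, 624.
Neither pattern holds ⇒ H is indefinite ⇒ neither convex nor concave.

neither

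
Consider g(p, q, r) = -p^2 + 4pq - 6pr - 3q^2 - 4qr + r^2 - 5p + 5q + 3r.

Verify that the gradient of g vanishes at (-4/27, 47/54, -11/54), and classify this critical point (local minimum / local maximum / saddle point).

saddle point

∇g = (-2p + 4q - 6r - 5, 4p - 6q - 4r + 5, -6p - 4q + 2r + 3); substituting (-4/27, 47/54, -11/54) gives ∇g = (0, 0, 0), so (-4/27, 47/54, -11/54) is indeed a critical point.
The Hessian is constant: H = [[-2, 4, -6], [4, -6, -4], [-6, -4, 2]].
Leading principal minors: Δ₁ = -2, Δ₂ = -4, Δ₃ = 432.
The minors fit neither the all-positive nor the alternating-sign pattern, so H is indefinite: a saddle point.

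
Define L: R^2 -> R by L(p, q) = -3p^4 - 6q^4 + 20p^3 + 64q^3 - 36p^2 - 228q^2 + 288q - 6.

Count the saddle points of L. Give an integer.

4

L separates as a function of p plus a function of q, so ∇L=0 decouples.
∂L/∂p = -12p(p - 3)(p - 2) = 0 at p ∈ {0, 2, 3}; ∂L/∂q = -24(q - 4)(q - 3)(q - 1) = 0 at q ∈ {1, 3, 4}.
The Hessian is diagonal: diag(L_pp, L_qq). Second derivatives: L_pp(0)=-72, L_pp(2)=24, L_pp(3)=-36; L_qq(1)=-144, L_qq(3)=48, L_qq(4)=-72.
Saddle points occur where the two diagonal entries have opposite signs: (0, 3), (2, 1), (2, 4), (3, 3). Count: 4.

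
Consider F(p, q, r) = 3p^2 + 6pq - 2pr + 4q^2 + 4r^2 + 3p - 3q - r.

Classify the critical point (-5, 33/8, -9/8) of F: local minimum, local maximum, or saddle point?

The Hessian is constant: H = [[6, 6, -2], [6, 8, 0], [-2, 0, 8]].
Leading principal minors: Δ₁ = 6, Δ₂ = 12, Δ₃ = 64.
All leading minors are positive, so H is positive definite: a local minimum.

local minimum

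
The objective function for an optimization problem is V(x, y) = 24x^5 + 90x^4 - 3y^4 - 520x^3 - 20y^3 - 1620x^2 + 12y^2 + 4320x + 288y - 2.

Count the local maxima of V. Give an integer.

4

V separates as a function of x plus a function of y, so ∇V=0 decouples.
∂V/∂x = 120(x - 3)(x - 1)(x + 3)(x + 4) = 0 at x ∈ {-4, -3, 1, 3}; ∂V/∂y = -12(y - 2)(y + 3)(y + 4) = 0 at y ∈ {-4, -3, 2}.
The Hessian is diagonal: diag(V_xx, V_yy). Second derivatives: V_xx(-4)=-4200, V_xx(-3)=2880, V_xx(1)=-4800, V_xx(3)=10080; V_yy(-4)=-72, V_yy(-3)=60, V_yy(2)=-360.
Local maxima occur where both diagonal entries negative: (-4, -4), (-4, 2), (1, -4), (1, 2). Count: 4.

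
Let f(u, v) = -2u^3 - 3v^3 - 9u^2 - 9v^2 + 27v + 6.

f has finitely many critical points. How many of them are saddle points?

2

f separates as a function of u plus a function of v, so ∇f=0 decouples.
∂f/∂u = -6u(u + 3) = 0 at u ∈ {-3, 0}; ∂f/∂v = -9(v - 1)(v + 3) = 0 at v ∈ {-3, 1}.
The Hessian is diagonal: diag(f_uu, f_vv). Second derivatives: f_uu(-3)=18, f_uu(0)=-18; f_vv(-3)=36, f_vv(1)=-36.
Saddle points occur where the two diagonal entries have opposite signs: (-3, 1), (0, -3). Count: 2.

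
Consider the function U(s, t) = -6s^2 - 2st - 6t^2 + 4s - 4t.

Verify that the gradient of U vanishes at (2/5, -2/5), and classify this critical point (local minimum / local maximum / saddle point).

∇U = (-12s - 2t + 4, -2s - 12t - 4); substituting (2/5, -2/5) gives ∇U = (0, 0), so (2/5, -2/5) is indeed a critical point.
The Hessian of U is constant: H = [[-12, -2], [-2, -12]].
det(H) = (-12)·(-12) − (-2)² = 140.
det(H) > 0 and tr(H) = -24 < 0, so H is negative definite and the point is a local maximum.

local maximum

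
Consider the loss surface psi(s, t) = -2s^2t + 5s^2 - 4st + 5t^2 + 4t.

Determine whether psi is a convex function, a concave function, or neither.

The term -2s^2t is cubic, so the Hessian is not constant.
∂²psi/∂s² = -4t + 10, which takes both signs as t varies (negative for sufficiently large t). A diagonal entry of the Hessian changing sign means the Hessian is neither positive- nor negative-semidefinite on all of R^2.

neither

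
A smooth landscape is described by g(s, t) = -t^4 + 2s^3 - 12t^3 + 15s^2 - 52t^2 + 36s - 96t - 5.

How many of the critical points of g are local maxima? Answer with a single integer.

2

g separates as a function of s plus a function of t, so ∇g=0 decouples.
∂g/∂s = 6(s + 2)(s + 3) = 0 at s ∈ {-3, -2}; ∂g/∂t = -4(t + 2)(t + 3)(t + 4) = 0 at t ∈ {-4, -3, -2}.
The Hessian is diagonal: diag(g_ss, g_tt). Second derivatives: g_ss(-3)=-6, g_ss(-2)=6; g_tt(-4)=-8, g_tt(-3)=4, g_tt(-2)=-8.
Local maxima occur where both diagonal entries negative: (-3, -4), (-3, -2). Count: 2.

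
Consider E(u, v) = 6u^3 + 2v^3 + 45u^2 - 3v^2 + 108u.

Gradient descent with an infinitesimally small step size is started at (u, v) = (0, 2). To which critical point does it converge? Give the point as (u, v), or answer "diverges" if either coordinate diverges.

(-2, 1)

E is separable, so gradient descent decouples: u follows -∂E/∂u, v follows -∂E/∂v.
∂E/∂u = 18(u + 2)(u + 3); at u=0 this is 108, so u decreases.
∂E/∂v = 6v(v - 1); at v=2 this is 12, so v decreases.
u converges to its nearest critical value -2 (a local min of the u-part); v converges to 1. The iterate converges to (-2, 1).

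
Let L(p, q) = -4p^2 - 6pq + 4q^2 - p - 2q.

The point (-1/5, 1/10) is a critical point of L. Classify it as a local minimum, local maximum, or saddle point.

The Hessian of L is constant: H = [[-8, -6], [-6, 8]].
det(H) = (-8)·8 − (-6)² = -100.
Since det(H) < 0, H is indefinite and the critical point is a saddle point.

saddle point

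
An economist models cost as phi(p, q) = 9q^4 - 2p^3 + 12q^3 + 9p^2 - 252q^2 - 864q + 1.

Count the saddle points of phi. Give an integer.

3

phi separates as a function of p plus a function of q, so ∇phi=0 decouples.
∂phi/∂p = -6p(p - 3) = 0 at p ∈ {0, 3}; ∂phi/∂q = 36(q - 4)(q + 2)(q + 3) = 0 at q ∈ {-3, -2, 4}.
The Hessian is diagonal: diag(phi_pp, phi_qq). Second derivatives: phi_pp(0)=18, phi_pp(3)=-18; phi_qq(-3)=252, phi_qq(-2)=-216, phi_qq(4)=1512.
Saddle points occur where the two diagonal entries have opposite signs: (0, -2), (3, -3), (3, 4). Count: 3.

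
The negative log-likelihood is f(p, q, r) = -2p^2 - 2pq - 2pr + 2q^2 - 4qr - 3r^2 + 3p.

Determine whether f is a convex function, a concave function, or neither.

neither

f is quadratic, so its Hessian is the constant matrix H = [[-4, -2, -2], [-2, 4, -4], [-2, -4, -6]].
Leading principal minors: -4, -20, 136.
Neither pattern holds ⇒ H is indefinite ⇒ neither convex nor concave.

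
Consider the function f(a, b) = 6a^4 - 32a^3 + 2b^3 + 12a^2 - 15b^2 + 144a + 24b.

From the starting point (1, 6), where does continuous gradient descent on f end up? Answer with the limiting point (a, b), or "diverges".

f is separable, so gradient descent decouples: a follows -∂f/∂a, b follows -∂f/∂b.
∂f/∂a = 24(a - 3)(a - 2)(a + 1); at a=1 this is 96, so a decreases.
∂f/∂b = 6(b - 4)(b - 1); at b=6 this is 60, so b decreases.
a converges to its nearest critical value -1 (a local min of the a-part); b converges to 4. The iterate converges to (-1, 4).

(-1, 4)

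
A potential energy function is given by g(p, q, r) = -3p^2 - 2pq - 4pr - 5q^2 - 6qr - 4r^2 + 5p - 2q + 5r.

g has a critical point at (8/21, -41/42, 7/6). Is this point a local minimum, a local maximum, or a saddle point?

local maximum

The Hessian is constant: H = [[-6, -2, -4], [-2, -10, -6], [-4, -6, -8]].
Leading principal minors: Δ₁ = -6, Δ₂ = 56, Δ₃ = -168.
The minors alternate sign starting negative (−, +, −), so H is negative definite: a local maximum.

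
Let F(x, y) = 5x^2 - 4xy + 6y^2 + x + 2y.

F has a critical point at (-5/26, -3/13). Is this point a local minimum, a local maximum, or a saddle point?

local minimum

The Hessian of F is constant: H = [[10, -4], [-4, 12]].
det(H) = 10·12 − (-4)² = 104.
det(H) > 0 and tr(H) = 22 > 0, so H is positive definite and the point is a local minimum.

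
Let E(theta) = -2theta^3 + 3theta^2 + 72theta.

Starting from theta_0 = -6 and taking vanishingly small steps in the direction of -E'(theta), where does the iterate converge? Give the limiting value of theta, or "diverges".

E'(theta) = -6(theta - 4)(theta + 3), so E'(-6) = -180.
Gradient descent moves in the -E' direction, i.e. theta is increasing.
The nearest critical point in that direction is theta = -3, where E'' = 42 > 0 (a local minimum). The iterate converges there.

-3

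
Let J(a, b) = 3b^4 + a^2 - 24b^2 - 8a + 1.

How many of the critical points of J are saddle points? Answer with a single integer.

1

J separates as a function of a plus a function of b, so ∇J=0 decouples.
∂J/∂a = 2(a - 4) = 0 at a ∈ {4}; ∂J/∂b = 12b(b - 2)(b + 2) = 0 at b ∈ {-2, 0, 2}.
The Hessian is diagonal: diag(J_aa, J_bb). Second derivatives: J_aa(4)=2; J_bb(-2)=96, J_bb(0)=-48, J_bb(2)=96.
Saddle points occur where the two diagonal entries have opposite signs: (4, 0). Count: 1.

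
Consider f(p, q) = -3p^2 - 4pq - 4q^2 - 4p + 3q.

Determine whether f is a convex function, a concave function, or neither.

concave

f is quadratic, so its Hessian is the constant matrix H = [[-6, -4], [-4, -8]].
det(H) = 32, tr(H) = -14.
det(H) > 0 and tr(H) < 0, so H is negative definite everywhere: concave.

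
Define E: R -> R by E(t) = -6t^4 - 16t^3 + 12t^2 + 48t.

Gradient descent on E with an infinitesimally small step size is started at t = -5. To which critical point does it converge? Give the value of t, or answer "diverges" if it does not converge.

diverges

E'(t) = -24(t - 1)(t + 1)(t + 2), so E'(-5) = 1728.
Gradient descent moves in the -E' direction, i.e. t is decreasing.
There is no critical point below t=-5, and E' keeps the same sign, so the iterate runs off to −∞.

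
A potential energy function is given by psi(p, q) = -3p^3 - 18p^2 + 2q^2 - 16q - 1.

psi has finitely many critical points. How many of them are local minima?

1

psi separates as a function of p plus a function of q, so ∇psi=0 decouples.
∂psi/∂p = -9p(p + 4) = 0 at p ∈ {-4, 0}; ∂psi/∂q = 4(q - 4) = 0 at q ∈ {4}.
The Hessian is diagonal: diag(psi_pp, psi_qq). Second derivatives: psi_pp(-4)=36, psi_pp(0)=-36; psi_qq(4)=4.
Local minima occur where both diagonal entries positive: (-4, 4). Count: 1.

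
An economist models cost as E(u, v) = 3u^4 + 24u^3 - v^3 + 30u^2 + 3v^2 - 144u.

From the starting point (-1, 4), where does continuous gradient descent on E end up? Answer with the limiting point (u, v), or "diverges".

E is separable, so gradient descent decouples: u follows -∂E/∂u, v follows -∂E/∂v.
∂E/∂u = 12(u - 1)(u + 3)(u + 4); at u=-1 this is -144, so u increases.
∂E/∂v = -3v(v - 2); at v=4 this is -24, so v increases.
The v-coordinate has no critical point in that direction and runs off to infinity.

diverges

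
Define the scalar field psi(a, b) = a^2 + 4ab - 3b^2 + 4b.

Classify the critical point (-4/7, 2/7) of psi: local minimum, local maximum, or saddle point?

The Hessian of psi is constant: H = [[2, 4], [4, -6]].
det(H) = 2·(-6) − 4² = -28.
Since det(H) < 0, H is indefinite and the critical point is a saddle point.

saddle point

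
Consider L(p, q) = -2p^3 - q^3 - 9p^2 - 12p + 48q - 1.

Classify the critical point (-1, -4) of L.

The mixed partial ∂²L/∂p∂q is 0, so the Hessian at any point is diag(L_pp, L_qq) = diag(-6(2p + 3), -6q).
At (-1, -4): H = diag(-6, 24).
The eigenvalues have opposite signs, so H is indefinite: a saddle point.

saddle point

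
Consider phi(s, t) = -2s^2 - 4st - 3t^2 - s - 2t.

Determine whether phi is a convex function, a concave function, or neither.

concave

phi is quadratic, so its Hessian is the constant matrix H = [[-4, -4], [-4, -6]].
det(H) = 8, tr(H) = -10.
det(H) > 0 and tr(H) < 0, so H is negative definite everywhere: concave.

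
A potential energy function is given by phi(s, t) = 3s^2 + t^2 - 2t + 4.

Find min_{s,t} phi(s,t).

phi(s,t) separates as P(s) + Q(t) + 4, so its minimum is min P + min Q + 4.
P'(s) = 6s vanishes at s ∈ {0}; Q'(t) = 2(t - 1) vanishes at t ∈ {1}.
Local minima of P (where P''>0): P(0)=0. Local minima of Q: Q(1)=-1.
So the global minimum of phi is P(0) + Q(1) + 4 = 0 − 1 + 4 = 3, attained at (0, 1).

3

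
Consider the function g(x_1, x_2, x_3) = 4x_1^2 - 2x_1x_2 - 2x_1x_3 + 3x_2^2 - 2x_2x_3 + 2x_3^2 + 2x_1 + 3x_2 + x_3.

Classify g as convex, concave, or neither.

g is quadratic, so its Hessian is the constant matrix H = [[8, -2, -2], [-2, 6, -2], [-2, -2, 4]].
Leading principal minors: 8, 44, 104.
All positive ⇒ H ≻ 0 ⇒ convex.

convex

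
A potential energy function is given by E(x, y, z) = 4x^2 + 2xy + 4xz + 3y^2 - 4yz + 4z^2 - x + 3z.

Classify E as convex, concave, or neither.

E is quadratic, so its Hessian is the constant matrix H = [[8, 2, 4], [2, 6, -4], [4, -4, 8]].
Leading principal minors: 8, 44, 64.
All positive ⇒ H ≻ 0 ⇒ convex.

convex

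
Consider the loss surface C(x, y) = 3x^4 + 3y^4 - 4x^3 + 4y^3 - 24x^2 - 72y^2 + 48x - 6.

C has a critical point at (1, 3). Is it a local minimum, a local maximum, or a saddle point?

The mixed partial ∂²C/∂x∂y is 0, so the Hessian at any point is diag(C_xx, C_yy) = diag(12(3x^2 - 2x - 4), 12(3y^2 + 2y - 12)).
At (1, 3): H = diag(-36, 252).
The eigenvalues have opposite signs, so H is indefinite: a saddle point.

saddle point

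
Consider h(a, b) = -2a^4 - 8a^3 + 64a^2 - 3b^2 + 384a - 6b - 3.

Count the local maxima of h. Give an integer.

2

h separates as a function of a plus a function of b, so ∇h=0 decouples.
∂h/∂a = -8(a - 4)(a + 3)(a + 4) = 0 at a ∈ {-4, -3, 4}; ∂h/∂b = -6(b + 1) = 0 at b ∈ {-1}.
The Hessian is diagonal: diag(h_aa, h_bb). Second derivatives: h_aa(-4)=-64, h_aa(-3)=56, h_aa(4)=-448; h_bb(-1)=-6.
Local maxima occur where both diagonal entries negative: (-4, -1), (4, -1). Count: 2.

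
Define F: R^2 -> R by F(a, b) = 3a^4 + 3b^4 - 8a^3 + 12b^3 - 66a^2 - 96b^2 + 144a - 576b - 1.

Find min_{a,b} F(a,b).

-2872

F(a,b) separates as P(a) + Q(b) − 1, so its minimum is min P + min Q − 1.
P'(a) = 12(a - 4)(a - 1)(a + 3) vanishes at a ∈ {-3, 1, 4}; Q'(b) = 12(b - 4)(b + 3)(b + 4) vanishes at b ∈ {-4, -3, 4}.
Local minima of P (where P''>0): P(-3)=-567, P(4)=-224. Local minima of Q: Q(-4)=768, Q(4)=-2304.
So the global minimum of F is P(-3) + Q(4) − 1 = -567 − 2304 − 1 = -2872, attained at (-3, 4).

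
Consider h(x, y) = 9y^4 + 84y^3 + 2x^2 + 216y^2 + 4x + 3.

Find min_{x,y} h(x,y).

1

h(x,y) separates as P(x) + Q(y) + 3, so its minimum is min P + min Q + 3.
P'(x) = 4x + 4 vanishes at x ∈ {-1}; Q'(y) = 36y(y + 3)(y + 4) vanishes at y ∈ {-4, -3, 0}.
Local minima of P (where P''>0): P(-1)=-2. Local minima of Q: Q(-4)=384, Q(0)=0.
So the global minimum of h is P(-1) + Q(0) + 3 = -2 + 0 + 3 = 1, attained at (-1, 0).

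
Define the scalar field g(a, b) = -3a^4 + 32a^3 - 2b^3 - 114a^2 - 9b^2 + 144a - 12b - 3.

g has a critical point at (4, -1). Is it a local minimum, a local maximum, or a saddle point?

The mixed partial ∂²g/∂a∂b is 0, so the Hessian at any point is diag(g_aa, g_bb) = diag(12(-3a^2 + 16a - 19), -6(2b + 3)).
At (4, -1): H = diag(-36, -6).
Both eigenvalues are negative, so H is negative definite: a local maximum.

local maximum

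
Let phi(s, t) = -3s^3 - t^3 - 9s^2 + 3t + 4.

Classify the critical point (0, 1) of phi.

The mixed partial ∂²phi/∂s∂t is 0, so the Hessian at any point is diag(phi_ss, phi_tt) = diag(-18(s + 1), -6t).
At (0, 1): H = diag(-18, -6).
Both eigenvalues are negative, so H is negative definite: a local maximum.

local maximum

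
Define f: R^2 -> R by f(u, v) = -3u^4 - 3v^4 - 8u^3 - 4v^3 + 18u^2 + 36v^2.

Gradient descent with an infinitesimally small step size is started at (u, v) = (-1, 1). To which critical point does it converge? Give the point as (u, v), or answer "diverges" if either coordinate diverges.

(0, 0)

f is separable, so gradient descent decouples: u follows -∂f/∂u, v follows -∂f/∂v.
∂f/∂u = -12u(u - 1)(u + 3); at u=-1 this is -48, so u increases.
∂f/∂v = -12v(v - 2)(v + 3); at v=1 this is 48, so v decreases.
u converges to its nearest critical value 0 (a local min of the u-part); v converges to 0. The iterate converges to (0, 0).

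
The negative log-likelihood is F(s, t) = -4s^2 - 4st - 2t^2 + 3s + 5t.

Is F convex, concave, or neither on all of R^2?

F is quadratic, so its Hessian is the constant matrix H = [[-8, -4], [-4, -4]].
det(H) = 16, tr(H) = -12.
det(H) > 0 and tr(H) < 0, so H is negative definite everywhere: concave.

concave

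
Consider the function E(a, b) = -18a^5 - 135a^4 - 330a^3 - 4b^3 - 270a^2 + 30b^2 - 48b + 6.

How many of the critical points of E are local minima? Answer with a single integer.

E separates as a function of a plus a function of b, so ∇E=0 decouples.
∂E/∂a = -90a(a + 1)(a + 2)(a + 3) = 0 at a ∈ {-3, -2, -1, 0}; ∂E/∂b = -12(b - 4)(b - 1) = 0 at b ∈ {1, 4}.
The Hessian is diagonal: diag(E_aa, E_bb). Second derivatives: E_aa(-3)=540, E_aa(-2)=-180, E_aa(-1)=180, E_aa(0)=-540; E_bb(1)=36, E_bb(4)=-36.
Local minima occur where both diagonal entries positive: (-3, 1), (-1, 1). Count: 2.

2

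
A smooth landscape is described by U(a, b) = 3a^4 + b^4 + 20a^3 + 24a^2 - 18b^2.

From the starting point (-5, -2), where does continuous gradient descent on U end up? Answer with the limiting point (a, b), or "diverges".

U is separable, so gradient descent decouples: a follows -∂U/∂a, b follows -∂U/∂b.
∂U/∂a = 12a(a + 1)(a + 4); at a=-5 this is -240, so a increases.
∂U/∂b = 4b(b - 3)(b + 3); at b=-2 this is 40, so b decreases.
a converges to its nearest critical value -4 (a local min of the a-part); b converges to -3. The iterate converges to (-4, -3).

(-4, -3)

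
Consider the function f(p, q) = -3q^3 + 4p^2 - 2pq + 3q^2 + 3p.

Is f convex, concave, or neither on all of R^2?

neither

The term -3q^3 is cubic, so the Hessian is not constant.
∂²f/∂q² = -18q + 6, which takes both signs as q varies (negative for sufficiently large q). A diagonal entry of the Hessian changing sign means the Hessian is neither positive- nor negative-semidefinite on all of R^2.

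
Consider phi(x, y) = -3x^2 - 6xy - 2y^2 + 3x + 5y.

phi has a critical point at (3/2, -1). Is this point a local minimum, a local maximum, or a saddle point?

saddle point

The Hessian of phi is constant: H = [[-6, -6], [-6, -4]].
det(H) = (-6)·(-4) − (-6)² = -12.
Since det(H) < 0, H is indefinite and the critical point is a saddle point.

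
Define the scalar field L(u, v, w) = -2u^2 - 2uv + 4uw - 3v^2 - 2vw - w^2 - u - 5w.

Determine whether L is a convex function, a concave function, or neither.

L is quadratic, so its Hessian is the constant matrix H = [[-4, -2, 4], [-2, -6, -2], [4, -2, -2]].
Leading principal minors: -4, 20, 104.
Neither pattern holds ⇒ H is indefinite ⇒ neither convex nor concave.

neither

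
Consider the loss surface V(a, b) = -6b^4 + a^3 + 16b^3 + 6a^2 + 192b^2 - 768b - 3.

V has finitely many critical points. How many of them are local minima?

1

V separates as a function of a plus a function of b, so ∇V=0 decouples.
∂V/∂a = 3a(a + 4) = 0 at a ∈ {-4, 0}; ∂V/∂b = -24(b - 4)(b - 2)(b + 4) = 0 at b ∈ {-4, 2, 4}.
The Hessian is diagonal: diag(V_aa, V_bb). Second derivatives: V_aa(-4)=-12, V_aa(0)=12; V_bb(-4)=-1152, V_bb(2)=288, V_bb(4)=-384.
Local minima occur where both diagonal entries positive: (0, 2). Count: 1.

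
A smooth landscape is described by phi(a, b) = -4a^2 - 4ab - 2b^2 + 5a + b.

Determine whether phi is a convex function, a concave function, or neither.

concave

phi is quadratic, so its Hessian is the constant matrix H = [[-8, -4], [-4, -4]].
det(H) = 16, tr(H) = -12.
det(H) > 0 and tr(H) < 0, so H is negative definite everywhere: concave.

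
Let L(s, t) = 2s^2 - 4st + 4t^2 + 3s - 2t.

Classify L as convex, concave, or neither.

L is quadratic, so its Hessian is the constant matrix H = [[4, -4], [-4, 8]].
det(H) = 16, tr(H) = 12.
det(H) > 0 and tr(H) > 0, so H is positive definite everywhere: convex.

convex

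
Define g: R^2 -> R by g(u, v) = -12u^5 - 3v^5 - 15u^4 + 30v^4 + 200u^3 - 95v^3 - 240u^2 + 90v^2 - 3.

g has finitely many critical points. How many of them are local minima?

g separates as a function of u plus a function of v, so ∇g=0 decouples.
∂g/∂u = -60u(u - 2)(u - 1)(u + 4) = 0 at u ∈ {-4, 0, 1, 2}; ∂g/∂v = -15v(v - 4)(v - 3)(v - 1) = 0 at v ∈ {0, 1, 3, 4}.
The Hessian is diagonal: diag(g_uu, g_vv). Second derivatives: g_uu(-4)=7200, g_uu(0)=-480, g_uu(1)=300, g_uu(2)=-720; g_vv(0)=180, g_vv(1)=-90, g_vv(3)=90, g_vv(4)=-180.
Local minima occur where both diagonal entries positive: (-4, 0), (-4, 3), (1, 0), (1, 3). Count: 4.

4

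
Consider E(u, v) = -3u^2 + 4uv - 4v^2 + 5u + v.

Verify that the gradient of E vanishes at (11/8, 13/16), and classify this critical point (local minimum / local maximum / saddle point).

local maximum

∇E = (-6u + 4v + 5, 4u - 8v + 1); substituting (11/8, 13/16) gives ∇E = (0, 0), so (11/8, 13/16) is indeed a critical point.
The Hessian of E is constant: H = [[-6, 4], [4, -8]].
det(H) = (-6)·(-8) − 4² = 32.
det(H) > 0 and tr(H) = -14 < 0, so H is negative definite and the point is a local maximum.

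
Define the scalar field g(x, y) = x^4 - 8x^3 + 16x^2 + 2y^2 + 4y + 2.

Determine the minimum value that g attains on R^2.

g(x,y) separates as P(x) + Q(y) + 2, so its minimum is min P + min Q + 2.
P'(x) = 4x(x - 4)(x - 2) vanishes at x ∈ {0, 2, 4}; Q'(y) = 4y + 4 vanishes at y ∈ {-1}.
Local minima of P (where P''>0): P(0)=0, P(4)=0. Local minima of Q: Q(-1)=-2.
So the global minimum of g is P(0) + Q(-1) + 2 = 0 − 2 + 2 = 0, attained at (0, -1).

0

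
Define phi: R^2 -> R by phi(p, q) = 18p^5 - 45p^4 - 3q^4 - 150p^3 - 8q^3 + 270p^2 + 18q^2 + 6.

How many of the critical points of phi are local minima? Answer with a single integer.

phi separates as a function of p plus a function of q, so ∇phi=0 decouples.
∂phi/∂p = 90p(p - 3)(p - 1)(p + 2) = 0 at p ∈ {-2, 0, 1, 3}; ∂phi/∂q = -12q(q - 1)(q + 3) = 0 at q ∈ {-3, 0, 1}.
The Hessian is diagonal: diag(phi_pp, phi_qq). Second derivatives: phi_pp(-2)=-2700, phi_pp(0)=540, phi_pp(1)=-540, phi_pp(3)=2700; phi_qq(-3)=-144, phi_qq(0)=36, phi_qq(1)=-48.
Local minima occur where both diagonal entries positive: (0, 0), (3, 0). Count: 2.

2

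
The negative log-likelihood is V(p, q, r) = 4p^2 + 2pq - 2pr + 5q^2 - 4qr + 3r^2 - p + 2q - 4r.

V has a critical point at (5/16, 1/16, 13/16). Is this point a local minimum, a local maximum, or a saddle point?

The Hessian is constant: H = [[8, 2, -2], [2, 10, -4], [-2, -4, 6]].
Leading principal minors: Δ₁ = 8, Δ₂ = 76, Δ₃ = 320.
All leading minors are positive, so H is positive definite: a local minimum.

local minimum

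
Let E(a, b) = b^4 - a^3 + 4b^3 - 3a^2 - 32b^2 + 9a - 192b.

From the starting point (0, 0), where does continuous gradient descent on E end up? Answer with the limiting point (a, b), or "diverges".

(-3, 4)

E is separable, so gradient descent decouples: a follows -∂E/∂a, b follows -∂E/∂b.
∂E/∂a = -3(a - 1)(a + 3); at a=0 this is 9, so a decreases.
∂E/∂b = 4(b - 4)(b + 3)(b + 4); at b=0 this is -192, so b increases.
a converges to its nearest critical value -3 (a local min of the a-part); b converges to 4. The iterate converges to (-3, 4).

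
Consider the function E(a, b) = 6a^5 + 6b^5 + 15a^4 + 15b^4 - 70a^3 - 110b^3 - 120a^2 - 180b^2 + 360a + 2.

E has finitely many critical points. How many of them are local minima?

4

E separates as a function of a plus a function of b, so ∇E=0 decouples.
∂E/∂a = 30(a - 2)(a - 1)(a + 2)(a + 3) = 0 at a ∈ {-3, -2, 1, 2}; ∂E/∂b = 30b(b - 3)(b + 1)(b + 4) = 0 at b ∈ {-4, -1, 0, 3}.
The Hessian is diagonal: diag(E_aa, E_bb). Second derivatives: E_aa(-3)=-600, E_aa(-2)=360, E_aa(1)=-360, E_aa(2)=600; E_bb(-4)=-2520, E_bb(-1)=360, E_bb(0)=-360, E_bb(3)=2520.
Local minima occur where both diagonal entries positive: (-2, -1), (-2, 3), (2, -1), (2, 3). Count: 4.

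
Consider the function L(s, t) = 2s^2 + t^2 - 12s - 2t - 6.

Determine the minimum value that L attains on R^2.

L(s,t) separates as P(s) + Q(t) − 6, so its minimum is min P + min Q − 6.
P'(s) = 4s - 12 vanishes at s ∈ {3}; Q'(t) = 2(t - 1) vanishes at t ∈ {1}.
Local minima of P (where P''>0): P(3)=-18. Local minima of Q: Q(1)=-1.
So the global minimum of L is P(3) + Q(1) − 6 = -18 − 1 − 6 = -25, attained at (3, 1).

-25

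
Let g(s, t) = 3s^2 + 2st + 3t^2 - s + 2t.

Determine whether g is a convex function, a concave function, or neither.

convex

g is quadratic, so its Hessian is the constant matrix H = [[6, 2], [2, 6]].
det(H) = 32, tr(H) = 12.
det(H) > 0 and tr(H) > 0, so H is positive definite everywhere: convex.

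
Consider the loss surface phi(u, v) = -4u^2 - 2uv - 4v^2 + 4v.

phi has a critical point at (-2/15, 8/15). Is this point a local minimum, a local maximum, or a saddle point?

The Hessian of phi is constant: H = [[-8, -2], [-2, -8]].
det(H) = (-8)·(-8) − (-2)² = 60.
det(H) > 0 and tr(H) = -16 < 0, so H is negative definite and the point is a local maximum.

local maximum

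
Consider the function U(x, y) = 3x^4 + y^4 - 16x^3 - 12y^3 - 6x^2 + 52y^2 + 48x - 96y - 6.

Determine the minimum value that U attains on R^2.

-230

U(x,y) separates as P(x) + Q(y) − 6, so its minimum is min P + min Q − 6.
P'(x) = 12(x - 4)(x - 1)(x + 1) vanishes at x ∈ {-1, 1, 4}; Q'(y) = 4(y - 4)(y - 3)(y - 2) vanishes at y ∈ {2, 3, 4}.
Local minima of P (where P''>0): P(-1)=-35, P(4)=-160. Local minima of Q: Q(2)=-64, Q(4)=-64.
So the global minimum of U is P(4) + Q(2) − 6 = -160 − 64 − 6 = -230, attained at (4, 2).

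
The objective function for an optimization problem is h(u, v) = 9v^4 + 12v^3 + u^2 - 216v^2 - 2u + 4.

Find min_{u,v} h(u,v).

-1917

h(u,v) separates as P(u) + Q(v) + 4, so its minimum is min P + min Q + 4.
P'(u) = 2u - 2 vanishes at u ∈ {1}; Q'(v) = 36v(v - 3)(v + 4) vanishes at v ∈ {-4, 0, 3}.
Local minima of P (where P''>0): P(1)=-1. Local minima of Q: Q(-4)=-1920, Q(3)=-891.
So the global minimum of h is P(1) + Q(-4) + 4 = -1 − 1920 + 4 = -1917, attained at (1, -4).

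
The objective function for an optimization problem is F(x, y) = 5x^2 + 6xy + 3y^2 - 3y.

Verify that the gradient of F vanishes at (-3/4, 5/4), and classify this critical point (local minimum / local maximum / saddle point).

∇F = (10x + 6y, 6x + 6y - 3); substituting (-3/4, 5/4) gives ∇F = (0, 0), so (-3/4, 5/4) is indeed a critical point.
The Hessian of F is constant: H = [[10, 6], [6, 6]].
det(H) = 10·6 − 6² = 24.
det(H) > 0 and tr(H) = 16 > 0, so H is positive definite and the point is a local minimum.

local minimum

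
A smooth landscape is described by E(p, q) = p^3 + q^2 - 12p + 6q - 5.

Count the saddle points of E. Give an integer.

E separates as a function of p plus a function of q, so ∇E=0 decouples.
∂E/∂p = 3(p - 2)(p + 2) = 0 at p ∈ {-2, 2}; ∂E/∂q = 2(q + 3) = 0 at q ∈ {-3}.
The Hessian is diagonal: diag(E_pp, E_qq). Second derivatives: E_pp(-2)=-12, E_pp(2)=12; E_qq(-3)=2.
Saddle points occur where the two diagonal entries have opposite signs: (-2, -3). Count: 1.

1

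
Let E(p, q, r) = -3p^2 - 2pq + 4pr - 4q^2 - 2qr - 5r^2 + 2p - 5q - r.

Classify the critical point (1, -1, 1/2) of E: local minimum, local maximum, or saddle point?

The Hessian is constant: H = [[-6, -2, 4], [-2, -8, -2], [4, -2, -10]].
Leading principal minors: Δ₁ = -6, Δ₂ = 44, Δ₃ = -256.
The minors alternate sign starting negative (−, +, −), so H is negative definite: a local maximum.

local maximum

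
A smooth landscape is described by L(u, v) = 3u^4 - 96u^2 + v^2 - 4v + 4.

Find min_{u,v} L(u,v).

L(u,v) separates as P(u) + Q(v) + 4, so its minimum is min P + min Q + 4.
P'(u) = 12u(u - 4)(u + 4) vanishes at u ∈ {-4, 0, 4}; Q'(v) = 2v - 4 vanishes at v ∈ {2}.
Local minima of P (where P''>0): P(-4)=-768, P(4)=-768. Local minima of Q: Q(2)=-4.
So the global minimum of L is P(-4) + Q(2) + 4 = -768 − 4 + 4 = -768, attained at (-4, 2).

-768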